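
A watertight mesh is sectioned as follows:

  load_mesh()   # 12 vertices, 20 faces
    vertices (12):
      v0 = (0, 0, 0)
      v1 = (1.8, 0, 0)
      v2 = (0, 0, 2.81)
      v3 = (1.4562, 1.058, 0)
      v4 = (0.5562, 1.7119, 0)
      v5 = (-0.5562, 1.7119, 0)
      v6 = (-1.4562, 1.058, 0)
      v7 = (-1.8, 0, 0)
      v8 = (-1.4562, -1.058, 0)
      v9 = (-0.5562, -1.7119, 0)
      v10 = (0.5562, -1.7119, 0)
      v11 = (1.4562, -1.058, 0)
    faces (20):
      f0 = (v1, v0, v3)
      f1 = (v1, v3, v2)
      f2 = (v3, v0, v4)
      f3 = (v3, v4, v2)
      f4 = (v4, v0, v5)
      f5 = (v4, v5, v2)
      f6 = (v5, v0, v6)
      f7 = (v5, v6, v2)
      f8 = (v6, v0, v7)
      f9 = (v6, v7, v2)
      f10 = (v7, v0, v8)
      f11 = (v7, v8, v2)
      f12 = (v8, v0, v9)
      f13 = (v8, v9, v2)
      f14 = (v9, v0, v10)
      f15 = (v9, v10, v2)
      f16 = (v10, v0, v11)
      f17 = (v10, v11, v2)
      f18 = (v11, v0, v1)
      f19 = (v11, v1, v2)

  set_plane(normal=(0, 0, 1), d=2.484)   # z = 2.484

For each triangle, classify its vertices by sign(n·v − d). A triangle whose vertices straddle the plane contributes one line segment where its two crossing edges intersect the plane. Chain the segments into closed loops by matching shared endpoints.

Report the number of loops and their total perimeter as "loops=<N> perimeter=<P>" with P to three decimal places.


Straddling triangles (10 of 20):
  (v1,v3,v2) [--+] → (0.16894, 0.122743, 2.484)–(0.208826, 0, 2.484)  len=0.1291
  (v3,v4,v2) [--+] → (0.0645271, 0.198605, 2.484)–(0.16894, 0.122743, 2.484)  len=0.1291
  (v4,v5,v2) [--+] → (-0.0645271, 0.198605, 2.484)–(0.0645271, 0.198605, 2.484)  len=0.1291
  (v5,v6,v2) [--+] → (-0.16894, 0.122743, 2.484)–(-0.0645271, 0.198605, 2.484)  len=0.1291
  (v6,v7,v2) [--+] → (-0.208826, 0, 2.484)–(-0.16894, 0.122743, 2.484)  len=0.1291
  (v7,v8,v2) [--+] → (-0.16894, -0.122743, 2.484)–(-0.208826, 0, 2.484)  len=0.1291
  (v8,v9,v2) [--+] → (-0.0645271, -0.198605, 2.484)–(-0.16894, -0.122743, 2.484)  len=0.1291
  (v9,v10,v2) [--+] → (0.0645271, -0.198605, 2.484)–(-0.0645271, -0.198605, 2.484)  len=0.1291
  (v10,v11,v2) [--+] → (0.16894, -0.122743, 2.484)–(0.0645271, -0.198605, 2.484)  len=0.1291
  (v11,v1,v2) [--+] → (0.208826, 0, 2.484)–(0.16894, -0.122743, 2.484)  len=0.1291

Chained into 1 loop(s):
  loop 1: 10 segments, perimeter = 1.2906
Total perimeter = 1.291

loops=1 perimeter=1.291


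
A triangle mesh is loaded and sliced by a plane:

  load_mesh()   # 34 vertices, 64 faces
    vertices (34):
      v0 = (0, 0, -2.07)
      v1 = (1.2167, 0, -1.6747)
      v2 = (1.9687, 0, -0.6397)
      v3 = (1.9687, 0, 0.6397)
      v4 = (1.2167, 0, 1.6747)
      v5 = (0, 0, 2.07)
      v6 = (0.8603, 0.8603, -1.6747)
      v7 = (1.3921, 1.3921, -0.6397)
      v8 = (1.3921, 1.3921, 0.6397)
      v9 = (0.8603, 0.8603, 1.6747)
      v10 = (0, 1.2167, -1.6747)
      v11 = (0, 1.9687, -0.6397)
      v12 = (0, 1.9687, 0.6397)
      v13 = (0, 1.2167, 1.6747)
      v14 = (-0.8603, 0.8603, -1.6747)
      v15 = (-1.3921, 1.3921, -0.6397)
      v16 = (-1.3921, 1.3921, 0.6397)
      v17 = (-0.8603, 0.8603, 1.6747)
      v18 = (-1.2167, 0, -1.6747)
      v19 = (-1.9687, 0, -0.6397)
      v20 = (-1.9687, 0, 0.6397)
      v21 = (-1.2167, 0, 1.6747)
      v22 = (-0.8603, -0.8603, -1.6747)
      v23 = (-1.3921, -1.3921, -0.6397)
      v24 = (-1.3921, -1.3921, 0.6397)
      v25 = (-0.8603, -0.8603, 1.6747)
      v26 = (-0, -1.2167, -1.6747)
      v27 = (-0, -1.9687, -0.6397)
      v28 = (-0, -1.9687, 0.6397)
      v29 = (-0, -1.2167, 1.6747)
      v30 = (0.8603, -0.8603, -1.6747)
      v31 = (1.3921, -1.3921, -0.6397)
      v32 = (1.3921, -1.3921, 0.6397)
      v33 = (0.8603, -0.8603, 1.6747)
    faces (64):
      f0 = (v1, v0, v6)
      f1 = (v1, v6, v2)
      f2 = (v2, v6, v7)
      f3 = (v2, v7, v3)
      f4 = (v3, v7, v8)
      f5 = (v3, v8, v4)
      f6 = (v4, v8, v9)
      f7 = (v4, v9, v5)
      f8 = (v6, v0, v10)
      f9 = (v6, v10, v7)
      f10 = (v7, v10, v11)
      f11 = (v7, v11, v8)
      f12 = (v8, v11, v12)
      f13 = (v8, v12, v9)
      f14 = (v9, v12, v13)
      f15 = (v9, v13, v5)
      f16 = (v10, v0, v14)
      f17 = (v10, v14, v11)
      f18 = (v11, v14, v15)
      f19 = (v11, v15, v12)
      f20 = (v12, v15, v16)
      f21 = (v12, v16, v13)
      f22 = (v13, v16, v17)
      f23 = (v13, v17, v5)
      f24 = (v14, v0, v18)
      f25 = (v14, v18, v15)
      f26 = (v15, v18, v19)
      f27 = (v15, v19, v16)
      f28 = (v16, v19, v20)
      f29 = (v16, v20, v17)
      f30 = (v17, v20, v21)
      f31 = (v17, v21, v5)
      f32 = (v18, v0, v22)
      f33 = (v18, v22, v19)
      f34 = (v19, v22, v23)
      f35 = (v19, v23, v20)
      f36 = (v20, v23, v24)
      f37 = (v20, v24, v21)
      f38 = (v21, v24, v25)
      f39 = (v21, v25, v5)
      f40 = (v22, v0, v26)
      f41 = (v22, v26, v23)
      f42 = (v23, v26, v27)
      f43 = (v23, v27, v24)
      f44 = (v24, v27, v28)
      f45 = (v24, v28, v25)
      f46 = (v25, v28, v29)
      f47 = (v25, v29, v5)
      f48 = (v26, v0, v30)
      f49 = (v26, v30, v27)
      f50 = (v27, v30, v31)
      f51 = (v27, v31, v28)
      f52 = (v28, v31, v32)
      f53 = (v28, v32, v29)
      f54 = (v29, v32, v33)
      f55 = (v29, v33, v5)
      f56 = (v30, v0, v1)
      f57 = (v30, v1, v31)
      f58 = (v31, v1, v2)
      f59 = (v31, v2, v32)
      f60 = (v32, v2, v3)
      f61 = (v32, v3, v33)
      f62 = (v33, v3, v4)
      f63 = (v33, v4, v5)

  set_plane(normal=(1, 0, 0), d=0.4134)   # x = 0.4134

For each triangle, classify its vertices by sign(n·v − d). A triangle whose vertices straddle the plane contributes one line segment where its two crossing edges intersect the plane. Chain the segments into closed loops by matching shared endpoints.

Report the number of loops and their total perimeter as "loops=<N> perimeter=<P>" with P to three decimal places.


loops=1 perimeter=12.003

Straddling triangles (20 of 64):
  (v1,v0,v6) [+-+] → (0.4134, 0, -1.93569)–(0.4134, 0.4134, -1.88005)  len=0.4171
  (v4,v9,v5) [++-] → (0.4134, 0.4134, 1.88005)–(0.4134, 0, 1.93569)  len=0.4171
  (v6,v0,v10) [+--] → (0.4134, 0.4134, -1.88005)–(0.4134, 1.04544, -1.6747)  len=0.6646
  (v6,v10,v7) [+-+] → (0.4134, 1.04544, -1.6747)–(0.4134, 1.26879, -1.36734)  len=0.3799
  (v7,v10,v11) [+--] → (0.4134, 1.26879, -1.36734)–(0.4134, 1.79747, -0.6397)  len=0.8994
  (v7,v11,v8) [+-+] → (0.4134, 1.79747, -0.6397)–(0.4134, 1.79747, -0.259768)  len=0.3799
  (v8,v11,v12) [+--] → (0.4134, 1.79747, -0.259768)–(0.4134, 1.79747, 0.6397)  len=0.8995
  (v8,v12,v9) [+-+] → (0.4134, 1.79747, 0.6397)–(0.4134, 1.43608, 1.13705)  len=0.6148
  (v9,v12,v13) [+--] → (0.4134, 1.43608, 1.13705)–(0.4134, 1.04544, 1.6747)  len=0.6646
  (v9,v13,v5) [+--] → (0.4134, 1.04544, 1.6747)–(0.4134, 0.4134, 1.88005)  len=0.6646
  (v26,v0,v30) [--+] → (0.4134, -0.4134, -1.88005)–(0.4134, -1.04544, -1.6747)  len=0.6646
  (v26,v30,v27) [-+-] → (0.4134, -1.04544, -1.6747)–(0.4134, -1.43608, -1.13705)  len=0.6646
  (v27,v30,v31) [-++] → (0.4134, -1.43608, -1.13705)–(0.4134, -1.79747, -0.6397)  len=0.6148
  (v27,v31,v28) [-+-] → (0.4134, -1.79747, -0.6397)–(0.4134, -1.79747, 0.259768)  len=0.8995
  (v28,v31,v32) [-++] → (0.4134, -1.79747, 0.259768)–(0.4134, -1.79747, 0.6397)  len=0.3799
  (v28,v32,v29) [-+-] → (0.4134, -1.79747, 0.6397)–(0.4134, -1.26879, 1.36734)  len=0.8994
  (v29,v32,v33) [-++] → (0.4134, -1.26879, 1.36734)–(0.4134, -1.04544, 1.6747)  len=0.3799
  (v29,v33,v5) [-+-] → (0.4134, -1.04544, 1.6747)–(0.4134, -0.4134, 1.88005)  len=0.6646
  (v30,v0,v1) [+-+] → (0.4134, -0.4134, -1.88005)–(0.4134, 0, -1.93569)  len=0.4171
  (v33,v4,v5) [++-] → (0.4134, 0, 1.93569)–(0.4134, -0.4134, 1.88005)  len=0.4171

Chained into 1 loop(s):
  loop 1: 20 segments, perimeter = 12.0030
Total perimeter = 12.003


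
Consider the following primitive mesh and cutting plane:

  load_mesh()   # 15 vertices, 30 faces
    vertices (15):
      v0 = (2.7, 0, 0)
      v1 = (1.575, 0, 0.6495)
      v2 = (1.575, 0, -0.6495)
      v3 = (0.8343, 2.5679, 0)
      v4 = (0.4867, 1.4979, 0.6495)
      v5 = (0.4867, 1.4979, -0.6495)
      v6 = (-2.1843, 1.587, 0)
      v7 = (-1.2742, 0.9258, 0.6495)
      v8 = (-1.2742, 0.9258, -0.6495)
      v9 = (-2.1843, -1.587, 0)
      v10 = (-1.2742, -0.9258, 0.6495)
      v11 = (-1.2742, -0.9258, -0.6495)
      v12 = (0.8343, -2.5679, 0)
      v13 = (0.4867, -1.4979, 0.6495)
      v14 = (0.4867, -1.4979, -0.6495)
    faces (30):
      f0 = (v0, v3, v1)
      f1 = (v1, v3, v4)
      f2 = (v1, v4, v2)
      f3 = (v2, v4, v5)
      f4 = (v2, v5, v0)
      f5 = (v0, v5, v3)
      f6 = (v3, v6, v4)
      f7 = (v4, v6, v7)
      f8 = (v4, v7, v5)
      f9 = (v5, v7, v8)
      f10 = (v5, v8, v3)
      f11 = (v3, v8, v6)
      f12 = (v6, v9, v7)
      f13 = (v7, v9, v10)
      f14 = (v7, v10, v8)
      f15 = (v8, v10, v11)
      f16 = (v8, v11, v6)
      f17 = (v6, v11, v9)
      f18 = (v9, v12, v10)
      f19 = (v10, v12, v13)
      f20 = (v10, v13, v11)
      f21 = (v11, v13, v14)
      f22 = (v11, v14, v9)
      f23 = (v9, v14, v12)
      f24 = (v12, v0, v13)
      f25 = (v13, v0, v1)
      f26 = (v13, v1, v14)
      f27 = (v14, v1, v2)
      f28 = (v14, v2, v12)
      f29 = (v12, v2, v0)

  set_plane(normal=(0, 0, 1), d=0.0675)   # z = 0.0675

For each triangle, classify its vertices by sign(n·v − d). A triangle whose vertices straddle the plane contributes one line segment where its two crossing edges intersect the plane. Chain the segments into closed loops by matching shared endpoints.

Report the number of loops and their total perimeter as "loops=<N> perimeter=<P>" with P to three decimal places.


Straddling triangles (20 of 30):
  (v0,v3,v1) [--+] → (0.911278, 2.30103, 0.0675)–(2.58308, 0, 0.0675)  len=2.8442
  (v1,v3,v4) [+-+] → (0.911278, 2.30103, 0.0675)–(0.798175, 2.4567, 0.0675)  len=0.1924
  (v1,v4,v2) [++-] → (0.974299, 0.826785, 0.0675)–(1.575, 0, 0.0675)  len=1.0220
  (v2,v4,v5) [-+-] → (0.974299, 0.826785, 0.0675)–(0.4867, 1.4979, 0.0675)  len=0.8295
  (v3,v6,v4) [--+] → (-1.90671, 1.57774, 0.0675)–(0.798175, 2.4567, 0.0675)  len=2.8441
  (v4,v6,v7) [+-+] → (-1.90671, 1.57774, 0.0675)–(-2.08972, 1.51828, 0.0675)  len=0.1924
  (v4,v7,v5) [++-] → (-0.485252, 1.18212, 0.0675)–(0.4867, 1.4979, 0.0675)  len=1.0220
  (v5,v7,v8) [-+-] → (-0.485252, 1.18212, 0.0675)–(-1.2742, 0.9258, 0.0675)  len=0.8295
  (v6,v9,v7) [--+] → (-2.08972, -1.32585, 0.0675)–(-2.08972, 1.51828, 0.0675)  len=2.8441
  (v7,v9,v10) [+-+] → (-2.08972, -1.32585, 0.0675)–(-2.08972, -1.51828, 0.0675)  len=0.1924
  (v7,v10,v8) [++-] → (-1.2742, -0.0962148, 0.0675)–(-1.2742, 0.9258, 0.0675)  len=1.0220
  (v8,v10,v11) [-+-] → (-1.2742, -0.0962148, 0.0675)–(-1.2742, -0.9258, 0.0675)  len=0.8296
  (v9,v12,v10) [--+] → (0.615172, -2.39724, 0.0675)–(-2.08972, -1.51828, 0.0675)  len=2.8441
  (v10,v12,v13) [+-+] → (0.615172, -2.39724, 0.0675)–(0.798175, -2.4567, 0.0675)  len=0.1924
  (v10,v13,v11) [++-] → (-0.302248, -1.24158, 0.0675)–(-1.2742, -0.9258, 0.0675)  len=1.0220
  (v11,v13,v14) [-+-] → (-0.302248, -1.24158, 0.0675)–(0.4867, -1.4979, 0.0675)  len=0.8295
  (v12,v0,v13) [--+] → (2.46998, -0.155671, 0.0675)–(0.798175, -2.4567, 0.0675)  len=2.8442
  (v13,v0,v1) [+-+] → (2.46998, -0.155671, 0.0675)–(2.58308, 0, 0.0675)  len=0.1924
  (v13,v1,v14) [++-] → (1.0874, -0.671115, 0.0675)–(0.4867, -1.4979, 0.0675)  len=1.0220
  (v14,v1,v2) [-+-] → (1.0874, -0.671115, 0.0675)–(1.575, 0, 0.0675)  len=0.8295

Chained into 2 loop(s):
  loop 1: 10 segments, perimeter = 15.1829
  loop 2: 10 segments, perimeter = 9.2576
Total perimeter = 24.441

loops=2 perimeter=24.441


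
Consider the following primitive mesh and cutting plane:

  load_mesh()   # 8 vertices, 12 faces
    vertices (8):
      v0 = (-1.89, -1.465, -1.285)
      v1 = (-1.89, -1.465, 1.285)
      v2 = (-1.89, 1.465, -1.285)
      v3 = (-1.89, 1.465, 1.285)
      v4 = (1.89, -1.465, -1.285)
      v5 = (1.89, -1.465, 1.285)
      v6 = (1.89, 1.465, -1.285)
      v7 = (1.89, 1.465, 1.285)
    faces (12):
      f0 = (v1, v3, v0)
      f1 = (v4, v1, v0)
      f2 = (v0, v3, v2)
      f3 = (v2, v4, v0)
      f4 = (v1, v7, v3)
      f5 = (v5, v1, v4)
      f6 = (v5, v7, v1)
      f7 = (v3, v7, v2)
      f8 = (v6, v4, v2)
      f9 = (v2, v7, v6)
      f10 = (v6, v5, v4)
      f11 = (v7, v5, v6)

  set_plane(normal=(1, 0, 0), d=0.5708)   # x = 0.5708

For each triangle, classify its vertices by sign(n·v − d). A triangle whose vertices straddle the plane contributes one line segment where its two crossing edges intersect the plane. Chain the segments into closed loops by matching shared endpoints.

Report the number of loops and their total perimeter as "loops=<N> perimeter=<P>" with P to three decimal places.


loops=1 perimeter=11.000

Straddling triangles (8 of 12):
  (v4,v1,v0) [+--] → (0.5708, -1.465, -0.388084)–(0.5708, -1.465, -1.285)  len=0.8969
  (v2,v4,v0) [-+-] → (0.5708, -0.442446, -1.285)–(0.5708, -1.465, -1.285)  len=1.0226
  (v1,v7,v3) [-+-] → (0.5708, 0.442446, 1.285)–(0.5708, 1.465, 1.285)  len=1.0226
  (v5,v1,v4) [+-+] → (0.5708, -1.465, 1.285)–(0.5708, -1.465, -0.388084)  len=1.6731
  (v5,v7,v1) [++-] → (0.5708, 0.442446, 1.285)–(0.5708, -1.465, 1.285)  len=1.9074
  (v3,v7,v2) [-+-] → (0.5708, 1.465, 1.285)–(0.5708, 1.465, 0.388084)  len=0.8969
  (v6,v4,v2) [++-] → (0.5708, -0.442446, -1.285)–(0.5708, 1.465, -1.285)  len=1.9074
  (v2,v7,v6) [-++] → (0.5708, 1.465, 0.388084)–(0.5708, 1.465, -1.285)  len=1.6731

Chained into 1 loop(s):
  loop 1: 8 segments, perimeter = 11.0000
Total perimeter = 11.000


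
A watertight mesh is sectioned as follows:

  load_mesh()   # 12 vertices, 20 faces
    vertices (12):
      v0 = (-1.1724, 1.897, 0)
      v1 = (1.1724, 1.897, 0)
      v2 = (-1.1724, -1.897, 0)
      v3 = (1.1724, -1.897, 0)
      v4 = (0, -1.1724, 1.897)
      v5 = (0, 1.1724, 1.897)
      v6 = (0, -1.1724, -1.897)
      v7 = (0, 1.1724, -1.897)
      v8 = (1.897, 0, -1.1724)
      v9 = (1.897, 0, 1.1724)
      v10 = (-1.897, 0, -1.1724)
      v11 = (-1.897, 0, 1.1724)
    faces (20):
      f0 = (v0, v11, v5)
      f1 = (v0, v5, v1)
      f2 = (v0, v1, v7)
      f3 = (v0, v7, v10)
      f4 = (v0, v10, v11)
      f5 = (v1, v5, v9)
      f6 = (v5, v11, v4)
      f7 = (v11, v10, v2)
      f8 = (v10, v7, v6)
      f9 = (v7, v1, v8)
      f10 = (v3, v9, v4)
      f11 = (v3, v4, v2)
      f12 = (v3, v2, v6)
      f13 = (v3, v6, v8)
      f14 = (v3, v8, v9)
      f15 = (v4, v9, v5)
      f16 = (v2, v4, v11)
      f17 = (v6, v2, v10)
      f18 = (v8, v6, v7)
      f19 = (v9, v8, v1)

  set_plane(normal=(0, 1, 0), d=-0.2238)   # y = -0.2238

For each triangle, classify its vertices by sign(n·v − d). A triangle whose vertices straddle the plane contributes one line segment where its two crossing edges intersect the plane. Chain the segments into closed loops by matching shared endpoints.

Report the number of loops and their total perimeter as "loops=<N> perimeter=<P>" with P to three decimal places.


Straddling triangles (10 of 20):
  (v5,v11,v4) [++-] → (-1.53488, -0.2238, 1.31072)–(0, -0.2238, 1.897)  len=1.6430
  (v11,v10,v2) [++-] → (-1.81151, -0.2238, -1.03409)–(-1.81151, -0.2238, 1.03409)  len=2.0682
  (v10,v7,v6) [++-] → (0, -0.2238, -1.897)–(-1.53488, -0.2238, -1.31072)  len=1.6430
  (v3,v9,v4) [-+-] → (1.81151, -0.2238, 1.03409)–(1.53488, -0.2238, 1.31072)  len=0.3912
  (v3,v6,v8) [--+] → (1.53488, -0.2238, -1.31072)–(1.81151, -0.2238, -1.03409)  len=0.3912
  (v3,v8,v9) [-++] → (1.81151, -0.2238, -1.03409)–(1.81151, -0.2238, 1.03409)  len=2.0682
  (v4,v9,v5) [-++] → (1.53488, -0.2238, 1.31072)–(0, -0.2238, 1.897)  len=1.6430
  (v2,v4,v11) [--+] → (-1.53488, -0.2238, 1.31072)–(-1.81151, -0.2238, 1.03409)  len=0.3912
  (v6,v2,v10) [--+] → (-1.81151, -0.2238, -1.03409)–(-1.53488, -0.2238, -1.31072)  len=0.3912
  (v8,v6,v7) [+-+] → (1.53488, -0.2238, -1.31072)–(0, -0.2238, -1.897)  len=1.6430

Chained into 1 loop(s):
  loop 1: 10 segments, perimeter = 12.2734
Total perimeter = 12.273

loops=1 perimeter=12.273


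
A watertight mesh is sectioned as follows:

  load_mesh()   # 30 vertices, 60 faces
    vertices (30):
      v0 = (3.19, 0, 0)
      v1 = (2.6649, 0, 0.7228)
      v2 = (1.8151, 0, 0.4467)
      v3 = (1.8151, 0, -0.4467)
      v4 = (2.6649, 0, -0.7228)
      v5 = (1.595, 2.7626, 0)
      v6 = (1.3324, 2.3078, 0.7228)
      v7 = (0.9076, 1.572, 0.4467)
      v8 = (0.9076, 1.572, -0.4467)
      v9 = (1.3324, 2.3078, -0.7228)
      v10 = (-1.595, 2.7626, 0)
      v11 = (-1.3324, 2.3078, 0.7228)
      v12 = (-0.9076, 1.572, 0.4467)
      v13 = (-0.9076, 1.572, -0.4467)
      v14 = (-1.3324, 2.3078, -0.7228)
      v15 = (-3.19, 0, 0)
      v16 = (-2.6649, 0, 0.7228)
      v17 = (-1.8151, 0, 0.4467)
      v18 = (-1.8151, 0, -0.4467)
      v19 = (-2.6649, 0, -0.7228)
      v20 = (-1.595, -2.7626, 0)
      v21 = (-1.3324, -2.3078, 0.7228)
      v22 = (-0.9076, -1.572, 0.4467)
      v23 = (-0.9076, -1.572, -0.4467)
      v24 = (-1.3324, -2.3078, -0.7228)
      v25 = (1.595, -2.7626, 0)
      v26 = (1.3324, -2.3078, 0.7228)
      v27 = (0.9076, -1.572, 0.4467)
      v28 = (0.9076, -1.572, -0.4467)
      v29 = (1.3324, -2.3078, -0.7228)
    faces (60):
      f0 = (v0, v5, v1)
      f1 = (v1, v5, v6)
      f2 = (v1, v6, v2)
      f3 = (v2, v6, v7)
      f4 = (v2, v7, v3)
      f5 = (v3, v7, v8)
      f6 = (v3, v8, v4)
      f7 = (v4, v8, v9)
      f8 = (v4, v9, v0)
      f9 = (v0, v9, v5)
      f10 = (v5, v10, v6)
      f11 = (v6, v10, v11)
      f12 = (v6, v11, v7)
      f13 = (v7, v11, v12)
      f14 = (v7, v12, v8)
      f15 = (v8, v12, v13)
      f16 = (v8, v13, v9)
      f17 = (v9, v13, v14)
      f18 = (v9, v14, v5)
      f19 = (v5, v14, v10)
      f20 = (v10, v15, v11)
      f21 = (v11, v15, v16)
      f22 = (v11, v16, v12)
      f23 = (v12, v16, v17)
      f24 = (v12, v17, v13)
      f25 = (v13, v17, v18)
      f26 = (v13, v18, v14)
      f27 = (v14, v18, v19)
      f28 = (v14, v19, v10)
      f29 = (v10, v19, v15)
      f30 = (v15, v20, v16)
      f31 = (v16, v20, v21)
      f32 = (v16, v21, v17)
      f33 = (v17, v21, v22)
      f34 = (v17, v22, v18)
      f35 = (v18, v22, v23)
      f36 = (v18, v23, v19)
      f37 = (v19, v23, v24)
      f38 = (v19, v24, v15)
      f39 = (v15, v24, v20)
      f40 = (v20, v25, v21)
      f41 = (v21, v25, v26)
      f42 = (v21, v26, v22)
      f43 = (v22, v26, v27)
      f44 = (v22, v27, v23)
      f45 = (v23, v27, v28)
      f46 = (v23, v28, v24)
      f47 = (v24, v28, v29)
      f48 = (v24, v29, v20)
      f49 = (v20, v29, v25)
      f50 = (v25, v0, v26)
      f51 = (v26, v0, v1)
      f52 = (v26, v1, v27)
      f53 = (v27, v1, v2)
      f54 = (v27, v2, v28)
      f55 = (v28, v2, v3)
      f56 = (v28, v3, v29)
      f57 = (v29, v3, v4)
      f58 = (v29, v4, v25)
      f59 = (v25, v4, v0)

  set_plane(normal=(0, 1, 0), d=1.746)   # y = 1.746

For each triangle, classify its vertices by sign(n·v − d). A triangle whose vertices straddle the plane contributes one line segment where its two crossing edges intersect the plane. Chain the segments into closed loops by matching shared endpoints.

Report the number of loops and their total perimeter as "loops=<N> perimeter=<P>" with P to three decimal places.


Straddling triangles (18 of 60):
  (v0,v5,v1) [-+-] → (2.18194, 1.746, 0)–(1.98871, 1.746, 0.265981)  len=0.3288
  (v1,v5,v6) [-++] → (1.98871, 1.746, 0.265981)–(1.65678, 1.746, 0.7228)  len=0.5647
  (v1,v6,v2) [-+-] → (1.65678, 1.746, 0.7228)–(1.44991, 1.746, 0.655588)  len=0.2175
  (v2,v6,v7) [-+-] → (1.44991, 1.746, 0.655588)–(1.00806, 1.746, 0.511991)  len=0.4646
  (v4,v8,v9) [--+] → (1.00806, 1.746, -0.511991)–(1.65678, 1.746, -0.7228)  len=0.6821
  (v4,v9,v0) [-+-] → (1.65678, 1.746, -0.7228)–(1.78461, 1.746, -0.546845)  len=0.2175
  (v0,v9,v5) [-++] → (1.78461, 1.746, -0.546845)–(2.18194, 1.746, 0)  len=0.6760
  (v6,v11,v7) [++-] → (0.377891, 1.746, 0.511991)–(1.00806, 1.746, 0.511991)  len=0.6302
  (v7,v11,v12) [-+-] → (0.377891, 1.746, 0.511991)–(-1.00806, 1.746, 0.511991)  len=1.3859
  (v8,v13,v9) [--+] → (-0.377891, 1.746, -0.511991)–(1.00806, 1.746, -0.511991)  len=1.3859
  (v9,v13,v14) [+-+] → (-0.377891, 1.746, -0.511991)–(-1.00806, 1.746, -0.511991)  len=0.6302
  (v10,v15,v11) [+-+] → (-2.18194, 1.746, 0)–(-1.78461, 1.746, 0.546845)  len=0.6760
  (v11,v15,v16) [+--] → (-1.78461, 1.746, 0.546845)–(-1.65678, 1.746, 0.7228)  len=0.2175
  (v11,v16,v12) [+--] → (-1.65678, 1.746, 0.7228)–(-1.00806, 1.746, 0.511991)  len=0.6821
  (v13,v18,v14) [--+] → (-1.44991, 1.746, -0.655588)–(-1.00806, 1.746, -0.511991)  len=0.4646
  (v14,v18,v19) [+--] → (-1.44991, 1.746, -0.655588)–(-1.65678, 1.746, -0.7228)  len=0.2175
  (v14,v19,v10) [+-+] → (-1.65678, 1.746, -0.7228)–(-1.98871, 1.746, -0.265981)  len=0.5647
  (v10,v19,v15) [+--] → (-1.98871, 1.746, -0.265981)–(-2.18194, 1.746, 0)  len=0.3288

Chained into 1 loop(s):
  loop 1: 18 segments, perimeter = 10.3344
Total perimeter = 10.334

loops=1 perimeter=10.334


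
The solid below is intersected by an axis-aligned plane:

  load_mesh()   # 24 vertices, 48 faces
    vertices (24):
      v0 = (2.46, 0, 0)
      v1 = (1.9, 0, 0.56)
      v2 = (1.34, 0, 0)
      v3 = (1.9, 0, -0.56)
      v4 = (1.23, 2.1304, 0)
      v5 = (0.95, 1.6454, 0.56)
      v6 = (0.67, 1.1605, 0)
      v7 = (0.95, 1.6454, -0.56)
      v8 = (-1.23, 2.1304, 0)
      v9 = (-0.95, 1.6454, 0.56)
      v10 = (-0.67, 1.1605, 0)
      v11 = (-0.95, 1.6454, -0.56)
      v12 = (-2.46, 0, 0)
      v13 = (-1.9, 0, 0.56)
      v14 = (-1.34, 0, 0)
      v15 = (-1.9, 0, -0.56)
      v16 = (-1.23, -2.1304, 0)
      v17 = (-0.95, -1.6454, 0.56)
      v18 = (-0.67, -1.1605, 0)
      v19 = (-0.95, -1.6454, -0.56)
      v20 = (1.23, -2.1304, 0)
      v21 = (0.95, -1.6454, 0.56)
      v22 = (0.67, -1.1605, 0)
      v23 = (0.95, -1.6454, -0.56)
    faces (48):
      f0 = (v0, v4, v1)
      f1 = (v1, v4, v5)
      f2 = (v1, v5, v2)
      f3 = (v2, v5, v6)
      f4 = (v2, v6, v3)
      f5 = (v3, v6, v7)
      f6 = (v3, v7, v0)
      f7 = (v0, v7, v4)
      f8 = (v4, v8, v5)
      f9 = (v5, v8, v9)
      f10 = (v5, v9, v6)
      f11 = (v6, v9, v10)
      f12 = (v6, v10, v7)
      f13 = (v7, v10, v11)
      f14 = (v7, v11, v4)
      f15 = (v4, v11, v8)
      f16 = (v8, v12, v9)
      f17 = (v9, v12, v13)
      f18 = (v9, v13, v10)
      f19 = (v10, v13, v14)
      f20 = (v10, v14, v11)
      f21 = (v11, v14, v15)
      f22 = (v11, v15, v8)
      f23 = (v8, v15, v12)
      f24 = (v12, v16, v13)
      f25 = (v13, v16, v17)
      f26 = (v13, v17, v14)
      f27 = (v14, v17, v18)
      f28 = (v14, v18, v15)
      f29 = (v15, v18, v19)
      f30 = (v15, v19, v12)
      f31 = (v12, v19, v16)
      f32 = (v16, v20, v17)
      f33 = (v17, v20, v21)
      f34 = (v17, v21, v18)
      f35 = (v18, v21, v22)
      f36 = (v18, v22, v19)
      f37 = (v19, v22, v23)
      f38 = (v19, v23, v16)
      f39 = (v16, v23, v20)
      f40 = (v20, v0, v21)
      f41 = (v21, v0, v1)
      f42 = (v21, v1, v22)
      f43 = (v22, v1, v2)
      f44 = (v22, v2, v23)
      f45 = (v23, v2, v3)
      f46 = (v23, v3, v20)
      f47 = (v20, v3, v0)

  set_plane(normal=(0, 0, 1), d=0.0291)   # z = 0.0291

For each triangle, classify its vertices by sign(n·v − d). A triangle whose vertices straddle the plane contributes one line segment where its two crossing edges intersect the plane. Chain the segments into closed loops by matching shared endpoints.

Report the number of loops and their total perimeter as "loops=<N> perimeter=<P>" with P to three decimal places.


Straddling triangles (24 of 48):
  (v0,v4,v1) [--+] → (1.26482, 2.0197, 0.0291)–(2.4309, 0, 0.0291)  len=2.3321
  (v1,v4,v5) [+-+] → (1.26482, 2.0197, 0.0291)–(1.21545, 2.1052, 0.0291)  len=0.0987
  (v1,v5,v2) [++-] → (1.31973, 0.085502, 0.0291)–(1.3691, 0, 0.0291)  len=0.0987
  (v2,v5,v6) [-+-] → (1.31973, 0.085502, 0.0291)–(0.68455, 1.1857, 0.0291)  len=1.2704
  (v4,v8,v5) [--+] → (-1.11672, 2.1052, 0.0291)–(1.21545, 2.1052, 0.0291)  len=2.3322
  (v5,v8,v9) [+-+] → (-1.11672, 2.1052, 0.0291)–(-1.21545, 2.1052, 0.0291)  len=0.0987
  (v5,v9,v6) [++-] → (0.585818, 1.1857, 0.0291)–(0.68455, 1.1857, 0.0291)  len=0.0987
  (v6,v9,v10) [-+-] → (0.585818, 1.1857, 0.0291)–(-0.68455, 1.1857, 0.0291)  len=1.2704
  (v8,v12,v9) [--+] → (-2.38153, 0.085502, 0.0291)–(-1.21545, 2.1052, 0.0291)  len=2.3321
  (v9,v12,v13) [+-+] → (-2.38153, 0.085502, 0.0291)–(-2.4309, 0, 0.0291)  len=0.0987
  (v9,v13,v10) [++-] → (-0.733916, 1.1002, 0.0291)–(-0.68455, 1.1857, 0.0291)  len=0.0987
  (v10,v13,v14) [-+-] → (-0.733916, 1.1002, 0.0291)–(-1.3691, 0, 0.0291)  len=1.2704
  (v12,v16,v13) [--+] → (-1.26482, -2.0197, 0.0291)–(-2.4309, 0, 0.0291)  len=2.3321
  (v13,v16,v17) [+-+] → (-1.26482, -2.0197, 0.0291)–(-1.21545, -2.1052, 0.0291)  len=0.0987
  (v13,v17,v14) [++-] → (-1.31973, -0.085502, 0.0291)–(-1.3691, 0, 0.0291)  len=0.0987
  (v14,v17,v18) [-+-] → (-1.31973, -0.085502, 0.0291)–(-0.68455, -1.1857, 0.0291)  len=1.2704
  (v16,v20,v17) [--+] → (1.11672, -2.1052, 0.0291)–(-1.21545, -2.1052, 0.0291)  len=2.3322
  (v17,v20,v21) [+-+] → (1.11672, -2.1052, 0.0291)–(1.21545, -2.1052, 0.0291)  len=0.0987
  (v17,v21,v18) [++-] → (-0.585818, -1.1857, 0.0291)–(-0.68455, -1.1857, 0.0291)  len=0.0987
  (v18,v21,v22) [-+-] → (-0.585818, -1.1857, 0.0291)–(0.68455, -1.1857, 0.0291)  len=1.2704
  (v20,v0,v21) [--+] → (2.38153, -0.085502, 0.0291)–(1.21545, -2.1052, 0.0291)  len=2.3321
  (v21,v0,v1) [+-+] → (2.38153, -0.085502, 0.0291)–(2.4309, 0, 0.0291)  len=0.0987
  (v21,v1,v22) [++-] → (0.733916, -1.1002, 0.0291)–(0.68455, -1.1857, 0.0291)  len=0.0987
  (v22,v1,v2) [-+-] → (0.733916, -1.1002, 0.0291)–(1.3691, 0, 0.0291)  len=1.2704

Chained into 2 loop(s):
  loop 1: 12 segments, perimeter = 14.5853
  loop 2: 12 segments, perimeter = 8.2147
Total perimeter = 22.800

loops=2 perimeter=22.800


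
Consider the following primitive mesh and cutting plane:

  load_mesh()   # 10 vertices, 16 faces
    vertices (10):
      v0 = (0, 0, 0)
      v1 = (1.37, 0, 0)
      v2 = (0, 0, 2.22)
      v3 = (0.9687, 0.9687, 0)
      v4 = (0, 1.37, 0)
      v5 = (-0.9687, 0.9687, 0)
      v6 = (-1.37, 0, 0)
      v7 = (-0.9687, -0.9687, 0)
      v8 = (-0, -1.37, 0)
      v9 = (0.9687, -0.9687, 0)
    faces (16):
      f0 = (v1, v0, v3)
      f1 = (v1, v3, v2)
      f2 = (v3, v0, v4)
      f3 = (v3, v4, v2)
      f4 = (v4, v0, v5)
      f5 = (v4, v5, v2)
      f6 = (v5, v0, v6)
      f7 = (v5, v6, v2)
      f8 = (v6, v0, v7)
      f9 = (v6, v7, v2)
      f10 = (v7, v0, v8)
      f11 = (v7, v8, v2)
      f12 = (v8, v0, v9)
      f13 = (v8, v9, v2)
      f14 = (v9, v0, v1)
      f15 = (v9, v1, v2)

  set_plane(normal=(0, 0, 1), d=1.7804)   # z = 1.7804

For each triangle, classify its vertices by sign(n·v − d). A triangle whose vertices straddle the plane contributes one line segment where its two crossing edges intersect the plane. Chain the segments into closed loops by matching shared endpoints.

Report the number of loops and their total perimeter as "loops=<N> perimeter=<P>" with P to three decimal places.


loops=1 perimeter=1.661

Straddling triangles (8 of 16):
  (v1,v3,v2) [--+] → (0.19182, 0.19182, 1.7804)–(0.271285, 0, 1.7804)  len=0.2076
  (v3,v4,v2) [--+] → (0, 0.271285, 1.7804)–(0.19182, 0.19182, 1.7804)  len=0.2076
  (v4,v5,v2) [--+] → (-0.19182, 0.19182, 1.7804)–(0, 0.271285, 1.7804)  len=0.2076
  (v5,v6,v2) [--+] → (-0.271285, 0, 1.7804)–(-0.19182, 0.19182, 1.7804)  len=0.2076
  (v6,v7,v2) [--+] → (-0.19182, -0.19182, 1.7804)–(-0.271285, 0, 1.7804)  len=0.2076
  (v7,v8,v2) [--+] → (0, -0.271285, 1.7804)–(-0.19182, -0.19182, 1.7804)  len=0.2076
  (v8,v9,v2) [--+] → (0.19182, -0.19182, 1.7804)–(0, -0.271285, 1.7804)  len=0.2076
  (v9,v1,v2) [--+] → (0.271285, 0, 1.7804)–(0.19182, -0.19182, 1.7804)  len=0.2076

Chained into 1 loop(s):
  loop 1: 8 segments, perimeter = 1.6610
Total perimeter = 1.661


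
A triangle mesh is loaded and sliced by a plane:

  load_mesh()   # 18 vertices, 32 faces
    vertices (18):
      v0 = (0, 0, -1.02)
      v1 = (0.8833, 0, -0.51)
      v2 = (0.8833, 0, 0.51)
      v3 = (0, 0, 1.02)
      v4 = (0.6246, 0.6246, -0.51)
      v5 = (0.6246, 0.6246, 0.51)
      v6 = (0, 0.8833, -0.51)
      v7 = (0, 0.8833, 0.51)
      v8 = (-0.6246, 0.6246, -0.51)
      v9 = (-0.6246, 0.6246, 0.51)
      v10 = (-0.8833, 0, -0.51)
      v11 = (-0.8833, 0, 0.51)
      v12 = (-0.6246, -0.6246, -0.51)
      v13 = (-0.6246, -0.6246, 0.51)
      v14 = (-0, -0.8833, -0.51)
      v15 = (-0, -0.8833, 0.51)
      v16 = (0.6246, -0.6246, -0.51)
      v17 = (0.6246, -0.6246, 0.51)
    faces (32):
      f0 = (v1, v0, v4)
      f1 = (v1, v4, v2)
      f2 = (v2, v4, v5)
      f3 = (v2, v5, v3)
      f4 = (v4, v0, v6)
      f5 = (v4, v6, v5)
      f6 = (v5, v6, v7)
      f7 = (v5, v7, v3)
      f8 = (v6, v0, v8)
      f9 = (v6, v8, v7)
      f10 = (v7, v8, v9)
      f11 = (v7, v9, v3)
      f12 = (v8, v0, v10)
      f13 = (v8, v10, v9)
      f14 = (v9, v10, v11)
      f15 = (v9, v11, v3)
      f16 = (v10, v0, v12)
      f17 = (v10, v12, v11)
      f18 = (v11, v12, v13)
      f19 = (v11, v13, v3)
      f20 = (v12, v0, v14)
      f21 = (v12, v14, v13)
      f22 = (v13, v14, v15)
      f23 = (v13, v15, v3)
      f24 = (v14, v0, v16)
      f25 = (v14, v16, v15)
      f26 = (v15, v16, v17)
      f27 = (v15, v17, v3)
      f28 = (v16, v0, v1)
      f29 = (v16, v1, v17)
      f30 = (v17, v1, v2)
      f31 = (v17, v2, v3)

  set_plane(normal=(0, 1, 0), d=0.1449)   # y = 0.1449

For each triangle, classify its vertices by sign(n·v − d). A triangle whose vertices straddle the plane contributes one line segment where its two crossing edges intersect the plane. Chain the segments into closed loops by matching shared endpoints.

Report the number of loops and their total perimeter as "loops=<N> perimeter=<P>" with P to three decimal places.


Straddling triangles (12 of 32):
  (v1,v0,v4) [--+] → (0.1449, 0.1449, -0.901686)–(0.823285, 0.1449, -0.51)  len=0.7833
  (v1,v4,v2) [-+-] → (0.823285, 0.1449, -0.51)–(0.823285, 0.1449, 0.273372)  len=0.7834
  (v2,v4,v5) [-++] → (0.823285, 0.1449, 0.273372)–(0.823285, 0.1449, 0.51)  len=0.2366
  (v2,v5,v3) [-+-] → (0.823285, 0.1449, 0.51)–(0.1449, 0.1449, 0.901686)  len=0.7833
  (v4,v0,v6) [+-+] → (0.1449, 0.1449, -0.901686)–(0, 0.1449, -0.936338)  len=0.1490
  (v5,v7,v3) [++-] → (0, 0.1449, 0.936338)–(0.1449, 0.1449, 0.901686)  len=0.1490
  (v6,v0,v8) [+-+] → (0, 0.1449, -0.936338)–(-0.1449, 0.1449, -0.901686)  len=0.1490
  (v7,v9,v3) [++-] → (-0.1449, 0.1449, 0.901686)–(0, 0.1449, 0.936338)  len=0.1490
  (v8,v0,v10) [+--] → (-0.1449, 0.1449, -0.901686)–(-0.823285, 0.1449, -0.51)  len=0.7833
  (v8,v10,v9) [+-+] → (-0.823285, 0.1449, -0.51)–(-0.823285, 0.1449, -0.273372)  len=0.2366
  (v9,v10,v11) [+--] → (-0.823285, 0.1449, -0.273372)–(-0.823285, 0.1449, 0.51)  len=0.7834
  (v9,v11,v3) [+--] → (-0.823285, 0.1449, 0.51)–(-0.1449, 0.1449, 0.901686)  len=0.7833

Chained into 1 loop(s):
  loop 1: 12 segments, perimeter = 5.7693
Total perimeter = 5.769

loops=1 perimeter=5.769


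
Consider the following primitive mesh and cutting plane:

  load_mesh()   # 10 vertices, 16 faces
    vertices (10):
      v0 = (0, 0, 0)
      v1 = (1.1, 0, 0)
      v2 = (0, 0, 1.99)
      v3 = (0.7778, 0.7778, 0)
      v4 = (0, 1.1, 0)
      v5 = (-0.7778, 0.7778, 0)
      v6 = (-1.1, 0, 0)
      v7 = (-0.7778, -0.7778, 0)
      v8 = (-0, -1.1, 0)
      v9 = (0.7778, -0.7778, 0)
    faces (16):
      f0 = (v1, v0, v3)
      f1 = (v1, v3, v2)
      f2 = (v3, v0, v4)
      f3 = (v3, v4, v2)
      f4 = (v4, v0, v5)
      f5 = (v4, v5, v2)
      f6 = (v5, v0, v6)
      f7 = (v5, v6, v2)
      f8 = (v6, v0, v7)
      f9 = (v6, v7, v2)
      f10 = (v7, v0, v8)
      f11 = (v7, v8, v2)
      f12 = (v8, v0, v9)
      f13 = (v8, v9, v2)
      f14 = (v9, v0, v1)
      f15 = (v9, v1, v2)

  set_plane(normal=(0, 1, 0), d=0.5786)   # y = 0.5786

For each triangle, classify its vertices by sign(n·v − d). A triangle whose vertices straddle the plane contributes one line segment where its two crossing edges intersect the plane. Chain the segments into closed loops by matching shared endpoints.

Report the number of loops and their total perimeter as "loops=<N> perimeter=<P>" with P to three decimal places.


Straddling triangles (8 of 16):
  (v1,v0,v3) [--+] → (0.5786, 0.5786, 0)–(0.860318, 0.5786, 0)  len=0.2817
  (v1,v3,v2) [-+-] → (0.860318, 0.5786, 0)–(0.5786, 0.5786, 0.509653)  len=0.5823
  (v3,v0,v4) [+-+] → (0.5786, 0.5786, 0)–(0, 0.5786, 0)  len=0.5786
  (v3,v4,v2) [++-] → (0, 0.5786, 0.94326)–(0.5786, 0.5786, 0.509653)  len=0.7230
  (v4,v0,v5) [+-+] → (0, 0.5786, 0)–(-0.5786, 0.5786, 0)  len=0.5786
  (v4,v5,v2) [++-] → (-0.5786, 0.5786, 0.509653)–(0, 0.5786, 0.94326)  len=0.7230
  (v5,v0,v6) [+--] → (-0.5786, 0.5786, 0)–(-0.860318, 0.5786, 0)  len=0.2817
  (v5,v6,v2) [+--] → (-0.860318, 0.5786, 0)–(-0.5786, 0.5786, 0.509653)  len=0.5823

Chained into 1 loop(s):
  loop 1: 8 segments, perimeter = 4.3314
Total perimeter = 4.331

loops=1 perimeter=4.331


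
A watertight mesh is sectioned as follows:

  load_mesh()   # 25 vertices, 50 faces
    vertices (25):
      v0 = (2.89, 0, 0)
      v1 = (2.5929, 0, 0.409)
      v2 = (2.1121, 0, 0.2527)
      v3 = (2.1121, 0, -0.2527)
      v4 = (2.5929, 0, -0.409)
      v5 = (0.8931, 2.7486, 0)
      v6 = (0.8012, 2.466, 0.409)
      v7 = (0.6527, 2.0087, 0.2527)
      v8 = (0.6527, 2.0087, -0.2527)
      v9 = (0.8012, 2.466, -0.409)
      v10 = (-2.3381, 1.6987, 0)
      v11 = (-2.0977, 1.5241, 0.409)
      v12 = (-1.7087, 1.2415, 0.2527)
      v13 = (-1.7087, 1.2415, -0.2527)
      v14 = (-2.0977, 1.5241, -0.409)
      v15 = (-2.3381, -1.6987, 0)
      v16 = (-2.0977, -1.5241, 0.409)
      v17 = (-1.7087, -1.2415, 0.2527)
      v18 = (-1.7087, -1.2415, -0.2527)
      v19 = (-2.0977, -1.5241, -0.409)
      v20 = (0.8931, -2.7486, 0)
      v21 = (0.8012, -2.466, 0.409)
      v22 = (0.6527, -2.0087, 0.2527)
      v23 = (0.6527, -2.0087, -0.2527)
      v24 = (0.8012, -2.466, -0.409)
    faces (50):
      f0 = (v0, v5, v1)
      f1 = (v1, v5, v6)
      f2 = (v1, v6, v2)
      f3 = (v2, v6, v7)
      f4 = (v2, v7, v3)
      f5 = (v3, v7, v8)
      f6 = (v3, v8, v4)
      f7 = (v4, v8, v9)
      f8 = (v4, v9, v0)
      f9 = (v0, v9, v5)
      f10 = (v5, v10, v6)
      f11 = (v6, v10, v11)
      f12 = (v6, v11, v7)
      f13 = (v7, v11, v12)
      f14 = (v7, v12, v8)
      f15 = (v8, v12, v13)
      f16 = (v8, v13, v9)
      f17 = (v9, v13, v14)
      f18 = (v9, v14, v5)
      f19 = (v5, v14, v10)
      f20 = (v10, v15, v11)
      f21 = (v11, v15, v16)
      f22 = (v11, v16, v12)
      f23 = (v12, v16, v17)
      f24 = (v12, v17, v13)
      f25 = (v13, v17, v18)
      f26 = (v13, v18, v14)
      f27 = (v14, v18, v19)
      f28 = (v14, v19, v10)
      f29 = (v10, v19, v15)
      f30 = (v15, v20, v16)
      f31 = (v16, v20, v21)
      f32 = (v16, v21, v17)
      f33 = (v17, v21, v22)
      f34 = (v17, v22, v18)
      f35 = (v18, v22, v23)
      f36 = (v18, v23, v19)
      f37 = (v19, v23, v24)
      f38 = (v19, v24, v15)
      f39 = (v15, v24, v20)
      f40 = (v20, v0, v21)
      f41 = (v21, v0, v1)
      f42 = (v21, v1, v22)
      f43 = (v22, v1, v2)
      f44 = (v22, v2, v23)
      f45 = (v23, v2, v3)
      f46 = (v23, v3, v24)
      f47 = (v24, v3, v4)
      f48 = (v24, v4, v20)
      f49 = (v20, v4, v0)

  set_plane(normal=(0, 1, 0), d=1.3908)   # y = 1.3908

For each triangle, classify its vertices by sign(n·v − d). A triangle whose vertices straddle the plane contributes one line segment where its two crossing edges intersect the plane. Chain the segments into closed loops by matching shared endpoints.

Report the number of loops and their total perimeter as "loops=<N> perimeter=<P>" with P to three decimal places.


loops=2 perimeter=5.718

Straddling triangles (22 of 50):
  (v0,v5,v1) [-+-] → (1.87956, 1.3908, 0)–(1.7328, 1.3908, 0.202045)  len=0.2497
  (v1,v5,v6) [-++] → (1.7328, 1.3908, 0.202045)–(1.5824, 1.3908, 0.409)  len=0.2558
  (v1,v6,v2) [-+-] → (1.5824, 1.3908, 0.409)–(1.37277, 1.3908, 0.340852)  len=0.2204
  (v2,v6,v7) [-++] → (1.37277, 1.3908, 0.340852)–(1.10163, 1.3908, 0.2527)  len=0.2851
  (v2,v7,v3) [-+-] → (1.10163, 1.3908, 0.2527)–(1.10163, 1.3908, 0.097233)  len=0.1555
  (v3,v7,v8) [-++] → (1.10163, 1.3908, 0.097233)–(1.10163, 1.3908, -0.2527)  len=0.3499
  (v3,v8,v4) [-+-] → (1.10163, 1.3908, -0.2527)–(1.24953, 1.3908, -0.30078)  len=0.1555
  (v4,v8,v9) [-++] → (1.24953, 1.3908, -0.30078)–(1.5824, 1.3908, -0.409)  len=0.3500
  (v4,v9,v0) [-+-] → (1.5824, 1.3908, -0.409)–(1.71194, 1.3908, -0.230672)  len=0.2204
  (v0,v9,v5) [-++] → (1.71194, 1.3908, -0.230672)–(1.87956, 1.3908, 0)  len=0.2851
  (v7,v11,v12) [++-] → (-1.91421, 1.3908, 0.335275)–(-1.24916, 1.3908, 0.2527)  len=0.6702
  (v7,v12,v8) [+-+] → (-1.24916, 1.3908, 0.2527)–(-1.24916, 1.3908, 0.154347)  len=0.0984
  (v8,v12,v13) [+--] → (-1.24916, 1.3908, 0.154347)–(-1.24916, 1.3908, -0.2527)  len=0.4070
  (v8,v13,v9) [+-+] → (-1.24916, 1.3908, -0.2527)–(-1.40267, 1.3908, -0.271757)  len=0.1547
  (v9,v13,v14) [+-+] → (-1.40267, 1.3908, -0.271757)–(-1.91421, 1.3908, -0.335275)  len=0.5155
  (v10,v15,v11) [+-+] → (-2.3381, 1.3908, 0)–(-2.10764, 1.3908, 0.392083)  len=0.4548
  (v11,v15,v16) [+--] → (-2.10764, 1.3908, 0.392083)–(-2.0977, 1.3908, 0.409)  len=0.0196
  (v11,v16,v12) [+--] → (-2.0977, 1.3908, 0.409)–(-1.91421, 1.3908, 0.335275)  len=0.1977
  (v13,v18,v14) [--+] → (-2.07895, 1.3908, -0.401466)–(-1.91421, 1.3908, -0.335275)  len=0.1775
  (v14,v18,v19) [+--] → (-2.07895, 1.3908, -0.401466)–(-2.0977, 1.3908, -0.409)  len=0.0202
  (v14,v19,v10) [+-+] → (-2.0977, 1.3908, -0.409)–(-2.31513, 1.3908, -0.0390751)  len=0.4291
  (v10,v19,v15) [+--] → (-2.31513, 1.3908, -0.0390751)–(-2.3381, 1.3908, 0)  len=0.0453

Chained into 2 loop(s):
  loop 1: 10 segments, perimeter = 2.5276
  loop 2: 12 segments, perimeter = 3.1900
Total perimeter = 5.718


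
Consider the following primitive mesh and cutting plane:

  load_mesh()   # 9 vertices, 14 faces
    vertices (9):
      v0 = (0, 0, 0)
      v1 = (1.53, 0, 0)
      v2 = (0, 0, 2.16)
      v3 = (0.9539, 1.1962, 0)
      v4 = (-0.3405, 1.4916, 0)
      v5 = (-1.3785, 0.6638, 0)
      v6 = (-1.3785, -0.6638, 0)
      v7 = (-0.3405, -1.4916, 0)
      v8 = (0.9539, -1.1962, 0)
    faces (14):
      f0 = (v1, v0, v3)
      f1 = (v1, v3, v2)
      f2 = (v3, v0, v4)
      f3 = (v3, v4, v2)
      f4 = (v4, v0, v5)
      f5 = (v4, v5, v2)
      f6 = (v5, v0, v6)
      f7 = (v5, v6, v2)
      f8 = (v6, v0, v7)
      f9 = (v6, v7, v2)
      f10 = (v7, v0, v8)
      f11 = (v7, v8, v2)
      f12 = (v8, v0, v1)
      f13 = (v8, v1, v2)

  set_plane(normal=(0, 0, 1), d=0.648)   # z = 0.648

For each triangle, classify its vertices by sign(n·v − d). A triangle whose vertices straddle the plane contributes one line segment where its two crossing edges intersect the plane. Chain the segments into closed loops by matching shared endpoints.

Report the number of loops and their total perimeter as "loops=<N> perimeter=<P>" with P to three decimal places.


Straddling triangles (7 of 14):
  (v1,v3,v2) [--+] → (0.66773, 0.83734, 0.648)–(1.071, 0, 0.648)  len=0.9294
  (v3,v4,v2) [--+] → (-0.23835, 1.04412, 0.648)–(0.66773, 0.83734, 0.648)  len=0.9294
  (v4,v5,v2) [--+] → (-0.96495, 0.46466, 0.648)–(-0.23835, 1.04412, 0.648)  len=0.9294
  (v5,v6,v2) [--+] → (-0.96495, -0.46466, 0.648)–(-0.96495, 0.46466, 0.648)  len=0.9293
  (v6,v7,v2) [--+] → (-0.23835, -1.04412, 0.648)–(-0.96495, -0.46466, 0.648)  len=0.9294
  (v7,v8,v2) [--+] → (0.66773, -0.83734, 0.648)–(-0.23835, -1.04412, 0.648)  len=0.9294
  (v8,v1,v2) [--+] → (1.071, 0, 0.648)–(0.66773, -0.83734, 0.648)  len=0.9294

Chained into 1 loop(s):
  loop 1: 7 segments, perimeter = 6.5056
Total perimeter = 6.506

loops=1 perimeter=6.506


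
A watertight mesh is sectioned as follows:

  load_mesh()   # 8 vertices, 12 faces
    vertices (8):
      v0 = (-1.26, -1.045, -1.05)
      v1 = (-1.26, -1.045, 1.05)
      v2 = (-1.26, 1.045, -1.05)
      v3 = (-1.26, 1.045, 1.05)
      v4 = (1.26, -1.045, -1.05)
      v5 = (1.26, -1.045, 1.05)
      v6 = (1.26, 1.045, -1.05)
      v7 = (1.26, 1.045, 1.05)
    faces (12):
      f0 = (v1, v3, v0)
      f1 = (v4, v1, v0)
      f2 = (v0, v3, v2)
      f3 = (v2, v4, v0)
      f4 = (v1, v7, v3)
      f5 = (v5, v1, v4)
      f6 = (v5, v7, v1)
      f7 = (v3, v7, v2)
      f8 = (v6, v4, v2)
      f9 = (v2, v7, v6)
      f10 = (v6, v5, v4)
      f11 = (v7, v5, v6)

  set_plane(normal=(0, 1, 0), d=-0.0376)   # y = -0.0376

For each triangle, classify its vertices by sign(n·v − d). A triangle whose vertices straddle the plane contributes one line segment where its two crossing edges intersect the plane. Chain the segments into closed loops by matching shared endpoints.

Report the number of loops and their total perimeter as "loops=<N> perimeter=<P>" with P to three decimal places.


loops=1 perimeter=9.240

Straddling triangles (8 of 12):
  (v1,v3,v0) [-+-] → (-1.26, -0.0376, 1.05)–(-1.26, -0.0376, -0.0377799)  len=1.0878
  (v0,v3,v2) [-++] → (-1.26, -0.0376, -0.0377799)–(-1.26, -0.0376, -1.05)  len=1.0122
  (v2,v4,v0) [+--] → (0.0453359, -0.0376, -1.05)–(-1.26, -0.0376, -1.05)  len=1.3053
  (v1,v7,v3) [-++] → (-0.0453359, -0.0376, 1.05)–(-1.26, -0.0376, 1.05)  len=1.2147
  (v5,v7,v1) [-+-] → (1.26, -0.0376, 1.05)–(-0.0453359, -0.0376, 1.05)  len=1.3053
  (v6,v4,v2) [+-+] → (1.26, -0.0376, -1.05)–(0.0453359, -0.0376, -1.05)  len=1.2147
  (v6,v5,v4) [+--] → (1.26, -0.0376, 0.0377799)–(1.26, -0.0376, -1.05)  len=1.0878
  (v7,v5,v6) [+-+] → (1.26, -0.0376, 1.05)–(1.26, -0.0376, 0.0377799)  len=1.0122

Chained into 1 loop(s):
  loop 1: 8 segments, perimeter = 9.2400
Total perimeter = 9.240
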